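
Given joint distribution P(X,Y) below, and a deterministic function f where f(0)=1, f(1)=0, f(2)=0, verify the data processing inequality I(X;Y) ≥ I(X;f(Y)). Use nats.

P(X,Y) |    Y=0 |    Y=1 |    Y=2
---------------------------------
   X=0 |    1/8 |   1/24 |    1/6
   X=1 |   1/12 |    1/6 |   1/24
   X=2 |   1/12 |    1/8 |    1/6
I(X;Y) = 0.0921, I(X;f(Y)) = 0.0100, inequality holds: 0.0921 ≥ 0.0100

Data Processing Inequality: For any Markov chain X → Y → Z, we have I(X;Y) ≥ I(X;Z).

Here Z = f(Y) is a deterministic function of Y, forming X → Y → Z.

Original I(X;Y) = 0.0921 nats

After applying f:
P(X,Z) where Z=f(Y):
- P(X,Z=0) = P(X,Y=1) + P(X,Y=2)
- P(X,Z=1) = P(X,Y=0)

I(X;Z) = I(X;f(Y)) = 0.0100 nats

Verification: 0.0921 ≥ 0.0100 ✓

Information cannot be created by processing; the function f can only lose information about X.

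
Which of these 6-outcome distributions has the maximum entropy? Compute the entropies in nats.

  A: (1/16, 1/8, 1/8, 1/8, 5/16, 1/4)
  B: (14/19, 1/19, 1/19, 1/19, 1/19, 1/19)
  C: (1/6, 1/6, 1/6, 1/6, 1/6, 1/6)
C

For a discrete distribution over n outcomes, entropy is maximized by the uniform distribution.

Computing entropies:
H(A) = 1.6631 nats
H(B) = 0.9999 nats
H(C) = 1.7918 nats

The uniform distribution (where all probabilities equal 1/6) achieves the maximum entropy of log_e(6) = 1.7918 nats.

Distribution C has the highest entropy.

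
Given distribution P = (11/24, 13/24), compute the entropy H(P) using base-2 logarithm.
0.9950 bits

Shannon entropy is H(X) = -Σ p(x) log p(x).

For P = (11/24, 13/24):
H = -11/24 × log_2(11/24) -13/24 × log_2(13/24)
H = 0.9950 bits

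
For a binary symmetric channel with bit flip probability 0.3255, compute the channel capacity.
0.0897 bits

For a binary symmetric channel (BSC) with error probability p:
Capacity C = 1 - H(p) bits per symbol

where H(p) = -p log₂(p) - (1-p) log₂(1-p) is the binary entropy function.

H(0.3255) = 0.9103 bits
C = 1 - 0.9103 = 0.0897 bits per symbol

This means we can reliably transmit up to 0.0897 bits of information per channel use.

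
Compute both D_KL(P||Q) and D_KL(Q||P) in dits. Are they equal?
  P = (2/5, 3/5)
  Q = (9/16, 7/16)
D_KL(P||Q) = 0.0231, D_KL(Q||P) = 0.0233

KL divergence is not symmetric: D_KL(P||Q) ≠ D_KL(Q||P) in general.

D_KL(P||Q) = 0.0231 dits
D_KL(Q||P) = 0.0233 dits

No, they are not equal!

This asymmetry is why KL divergence is not a true distance metric.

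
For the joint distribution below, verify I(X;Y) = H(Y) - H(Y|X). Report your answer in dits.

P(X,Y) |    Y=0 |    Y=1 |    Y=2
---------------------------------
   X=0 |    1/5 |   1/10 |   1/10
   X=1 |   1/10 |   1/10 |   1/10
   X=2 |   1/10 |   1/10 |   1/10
I(X;Y) = 0.0060 dits

Mutual information has multiple equivalent forms:
- I(X;Y) = H(X) - H(X|Y)
- I(X;Y) = H(Y) - H(Y|X)
- I(X;Y) = H(X) + H(Y) - H(X,Y)

Computing all quantities:
H(X) = 0.4729, H(Y) = 0.4729, H(X,Y) = 0.9398
H(X|Y) = 0.4669, H(Y|X) = 0.4669

Verification:
H(X) - H(X|Y) = 0.4729 - 0.4669 = 0.0060
H(Y) - H(Y|X) = 0.4729 - 0.4669 = 0.0060
H(X) + H(Y) - H(X,Y) = 0.4729 + 0.4729 - 0.9398 = 0.0060

All forms give I(X;Y) = 0.0060 dits. ✓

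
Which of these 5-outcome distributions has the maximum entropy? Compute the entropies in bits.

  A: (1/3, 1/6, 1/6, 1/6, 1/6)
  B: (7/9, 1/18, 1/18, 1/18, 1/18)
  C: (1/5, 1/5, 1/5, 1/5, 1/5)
C

For a discrete distribution over n outcomes, entropy is maximized by the uniform distribution.

Computing entropies:
H(A) = 2.2516 bits
H(B) = 1.2086 bits
H(C) = 2.3219 bits

The uniform distribution (where all probabilities equal 1/5) achieves the maximum entropy of log_2(5) = 2.3219 bits.

Distribution C has the highest entropy.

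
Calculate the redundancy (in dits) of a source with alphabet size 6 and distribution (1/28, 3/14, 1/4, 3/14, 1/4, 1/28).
0.0870 dits

Redundancy measures how far a source is from maximum entropy:
R = H_max - H(X)

Maximum entropy for 6 symbols: H_max = log_10(6) = 0.7782 dits
Actual entropy: H(X) = 0.6911 dits
Redundancy: R = 0.7782 - 0.6911 = 0.0870 dits

This redundancy represents potential for compression: the source could be compressed by 0.0870 dits per symbol.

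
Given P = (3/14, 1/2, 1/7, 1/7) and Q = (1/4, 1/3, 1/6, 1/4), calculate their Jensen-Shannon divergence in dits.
0.0074 dits

Jensen-Shannon divergence is:
JSD(P||Q) = 0.5 × D_KL(P||M) + 0.5 × D_KL(Q||M)
where M = 0.5 × (P + Q) is the mixture distribution.

M = 0.5 × (3/14, 1/2, 1/7, 1/7) + 0.5 × (1/4, 1/3, 1/6, 1/4) = (0.232143, 5/12, 0.154762, 0.196429)

D_KL(P||M) = 0.0074 dits
D_KL(Q||M) = 0.0073 dits

JSD(P||Q) = 0.5 × 0.0074 + 0.5 × 0.0073 = 0.0074 dits

Unlike KL divergence, JSD is symmetric and bounded: 0 ≤ JSD ≤ log(2).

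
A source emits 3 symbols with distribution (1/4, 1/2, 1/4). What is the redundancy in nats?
0.0589 nats

Redundancy measures how far a source is from maximum entropy:
R = H_max - H(X)

Maximum entropy for 3 symbols: H_max = log_e(3) = 1.0986 nats
Actual entropy: H(X) = 1.0397 nats
Redundancy: R = 1.0986 - 1.0397 = 0.0589 nats

This redundancy represents potential for compression: the source could be compressed by 0.0589 nats per symbol.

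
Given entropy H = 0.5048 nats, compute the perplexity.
1.6567

Perplexity is e^H (or exp(H) for natural log).

H = 0.5048 nats
Perplexity = e^0.5048 = 1.6567

Interpretation: The model's uncertainty is equivalent to choosing uniformly among 1.7 options.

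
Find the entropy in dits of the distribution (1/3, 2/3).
0.2764 dits

Shannon entropy is H(X) = -Σ p(x) log p(x).

For P = (1/3, 2/3):
H = -1/3 × log_10(1/3) -2/3 × log_10(2/3)
H = 0.2764 dits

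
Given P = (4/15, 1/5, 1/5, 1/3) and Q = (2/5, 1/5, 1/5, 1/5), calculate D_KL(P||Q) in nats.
0.0622 nats

KL divergence: D_KL(P||Q) = Σ p(x) log(p(x)/q(x))

Computing term by term:
  x=0: 4/15 × log_e[(4/15)/(2/5)] = 4/15 × -0.4055 = -0.1081
  x=1: 1/5 × log_e[(1/5)/(1/5)] = 1/5 × 0.0000 = 0.0000
  x=2: 1/5 × log_e[(1/5)/(1/5)] = 1/5 × 0.0000 = 0.0000
  x=3: 1/3 × log_e[(1/3)/(1/5)] = 1/3 × 0.5108 = 0.1703

D_KL(P||Q) = 0.0622 nats

Note: KL divergence is always non-negative and equals 0 iff P = Q.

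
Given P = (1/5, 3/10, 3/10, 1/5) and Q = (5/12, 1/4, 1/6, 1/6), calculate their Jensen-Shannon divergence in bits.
0.0447 bits

Jensen-Shannon divergence is:
JSD(P||Q) = 0.5 × D_KL(P||M) + 0.5 × D_KL(Q||M)
where M = 0.5 × (P + Q) is the mixture distribution.

M = 0.5 × (1/5, 3/10, 3/10, 1/5) + 0.5 × (5/12, 1/4, 1/6, 1/6) = (0.308333, 11/40, 7/30, 0.183333)

D_KL(P||M) = 0.0466 bits
D_KL(Q||M) = 0.0428 bits

JSD(P||Q) = 0.5 × 0.0466 + 0.5 × 0.0428 = 0.0447 bits

Unlike KL divergence, JSD is symmetric and bounded: 0 ≤ JSD ≤ log(2).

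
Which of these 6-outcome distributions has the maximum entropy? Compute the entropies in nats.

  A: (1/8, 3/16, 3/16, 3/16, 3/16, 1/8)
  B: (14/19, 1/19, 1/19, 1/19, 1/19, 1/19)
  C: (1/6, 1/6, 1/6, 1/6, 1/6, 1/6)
C

For a discrete distribution over n outcomes, entropy is maximized by the uniform distribution.

Computing entropies:
H(A) = 1.7753 nats
H(B) = 0.9999 nats
H(C) = 1.7918 nats

The uniform distribution (where all probabilities equal 1/6) achieves the maximum entropy of log_e(6) = 1.7918 nats.

Distribution C has the highest entropy.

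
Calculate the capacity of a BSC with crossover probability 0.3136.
0.1027 bits

For a binary symmetric channel (BSC) with error probability p:
Capacity C = 1 - H(p) bits per symbol

where H(p) = -p log₂(p) - (1-p) log₂(1-p) is the binary entropy function.

H(0.3136) = 0.8973 bits
C = 1 - 0.8973 = 0.1027 bits per symbol

This means we can reliably transmit up to 0.1027 bits of information per channel use.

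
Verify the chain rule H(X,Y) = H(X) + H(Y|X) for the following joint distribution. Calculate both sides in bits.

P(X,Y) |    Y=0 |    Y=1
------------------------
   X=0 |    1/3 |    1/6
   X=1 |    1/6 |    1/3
H(X,Y) = 1.9183, H(X) = 1.0000, H(Y|X) = 0.9183 (all in bits)

Chain rule: H(X,Y) = H(X) + H(Y|X)

Left side — joint entropy directly:
H(X,Y) = -Σ p(x,y) log p(x,y) = 1.9183 bits

Right side — compute H(Y|X) from the conditional distributions:
P(X) = (1/2, 1/2), so H(X) = 1.0000 bits
H(Y|X) = Σ_x P(X=x) · H(Y|X=x):
  P(Y|X=0) = (2/3, 1/3), H(Y|X=0) = 0.9183, weight P(X=0) = 1/2
  P(Y|X=1) = (1/3, 2/3), H(Y|X=1) = 0.9183, weight P(X=1) = 1/2
H(Y|X) = 0.9183 bits

H(X) + H(Y|X) = 1.0000 + 0.9183 = 1.9183 bits

Both sides equal 1.9183 bits. ✓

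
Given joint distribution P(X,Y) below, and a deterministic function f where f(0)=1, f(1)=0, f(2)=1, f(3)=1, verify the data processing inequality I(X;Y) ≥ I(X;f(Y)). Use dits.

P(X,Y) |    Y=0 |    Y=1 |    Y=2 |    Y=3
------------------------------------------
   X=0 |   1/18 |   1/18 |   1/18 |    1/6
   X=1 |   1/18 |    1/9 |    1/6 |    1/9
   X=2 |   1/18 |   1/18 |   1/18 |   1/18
I(X;Y) = 0.0198, I(X;f(Y)) = 0.0020, inequality holds: 0.0198 ≥ 0.0020

Data Processing Inequality: For any Markov chain X → Y → Z, we have I(X;Y) ≥ I(X;Z).

Here Z = f(Y) is a deterministic function of Y, forming X → Y → Z.

Original I(X;Y) = 0.0198 dits

After applying f:
P(X,Z) where Z=f(Y):
- P(X,Z=0) = P(X,Y=1)
- P(X,Z=1) = P(X,Y=0) + P(X,Y=2) + P(X,Y=3)

I(X;Z) = I(X;f(Y)) = 0.0020 dits

Verification: 0.0198 ≥ 0.0020 ✓

Information cannot be created by processing; the function f can only lose information about X.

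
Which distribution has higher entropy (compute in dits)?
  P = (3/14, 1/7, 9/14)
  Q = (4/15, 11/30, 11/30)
Q

Computing entropies in dits:
H(P) = 0.3874
H(Q) = 0.4726

Distribution Q has higher entropy.

Intuition: The distribution closer to uniform (more spread out) has higher entropy.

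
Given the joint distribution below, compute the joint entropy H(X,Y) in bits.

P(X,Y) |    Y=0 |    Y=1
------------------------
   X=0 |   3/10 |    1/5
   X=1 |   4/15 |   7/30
1.9839 bits

Joint entropy is H(X,Y) = -Σ_{x,y} p(x,y) log p(x,y).

Summing over all non-zero entries:
H(X,Y) = -[3/10·log_2(3/10) + 1/5·log_2(1/5) + 4/15·log_2(4/15) + 7/30·log_2(7/30)]
H(X,Y) = 1.9839 bits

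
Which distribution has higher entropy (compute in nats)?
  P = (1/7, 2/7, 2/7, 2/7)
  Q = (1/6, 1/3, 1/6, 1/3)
P

Computing entropies in nats:
H(P) = 1.3518
H(Q) = 1.3297

Distribution P has higher entropy.

Intuition: The distribution closer to uniform (more spread out) has higher entropy.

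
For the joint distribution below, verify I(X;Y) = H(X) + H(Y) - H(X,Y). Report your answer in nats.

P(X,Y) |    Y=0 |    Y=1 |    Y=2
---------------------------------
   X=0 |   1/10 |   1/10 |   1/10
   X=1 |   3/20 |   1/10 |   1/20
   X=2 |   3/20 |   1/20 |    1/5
I(X;Y) = 0.0578 nats

Mutual information has multiple equivalent forms:
- I(X;Y) = H(X) - H(X|Y)
- I(X;Y) = H(Y) - H(Y|X)
- I(X;Y) = H(X) + H(Y) - H(X,Y)

Computing all quantities:
H(X) = 1.0889, H(Y) = 1.0805, H(X,Y) = 2.1116
H(X|Y) = 1.0311, H(Y|X) = 1.0227

Verification:
H(X) - H(X|Y) = 1.0889 - 1.0311 = 0.0578
H(Y) - H(Y|X) = 1.0805 - 1.0227 = 0.0578
H(X) + H(Y) - H(X,Y) = 1.0889 + 1.0805 - 2.1116 = 0.0578

All forms give I(X;Y) = 0.0578 nats. ✓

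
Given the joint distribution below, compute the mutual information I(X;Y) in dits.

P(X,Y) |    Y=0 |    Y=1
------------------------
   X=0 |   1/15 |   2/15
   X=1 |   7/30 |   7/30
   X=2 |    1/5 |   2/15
0.0078 dits

Mutual information: I(X;Y) = H(X) + H(Y) - H(X,Y)

Marginals:
P(X) = (1/5, 7/15, 1/3), H(X) = 0.4533 dits
P(Y) = (1/2, 1/2), H(Y) = 0.3010 dits

Joint entropy: H(X,Y) = 0.7465 dits

I(X;Y) = 0.4533 + 0.3010 - 0.7465 = 0.0078 dits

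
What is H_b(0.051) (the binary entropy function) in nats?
0.2014 nats

The binary entropy function is:
H(p) = -p log(p) - (1-p) log(1-p)

H(0.051) = -0.051 × log_e(0.051) - 0.949 × log_e(0.949)
H(0.051) = 0.2014 nats

Note: Binary entropy is maximized at p=0.5 (H=1 bit) and minimized at p=0 or p=1 (H=0).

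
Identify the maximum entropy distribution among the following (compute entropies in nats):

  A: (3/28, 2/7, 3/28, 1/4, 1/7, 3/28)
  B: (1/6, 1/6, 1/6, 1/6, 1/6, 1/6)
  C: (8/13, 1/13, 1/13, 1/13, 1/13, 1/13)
B

For a discrete distribution over n outcomes, entropy is maximized by the uniform distribution.

Computing entropies:
H(A) = 1.7004 nats
H(B) = 1.7918 nats
H(C) = 1.2853 nats

The uniform distribution (where all probabilities equal 1/6) achieves the maximum entropy of log_e(6) = 1.7918 nats.

Distribution B has the highest entropy.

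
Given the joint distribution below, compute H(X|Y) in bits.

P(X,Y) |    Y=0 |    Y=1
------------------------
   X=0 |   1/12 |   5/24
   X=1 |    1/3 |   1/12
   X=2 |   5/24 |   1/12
1.4131 bits

Using the chain rule: H(X|Y) = H(X,Y) - H(Y)

First, compute H(X,Y) = 2.3675 bits

Marginal P(Y) = (5/8, 3/8)
H(Y) = 0.9544 bits

H(X|Y) = H(X,Y) - H(Y) = 2.3675 - 0.9544 = 1.4131 bits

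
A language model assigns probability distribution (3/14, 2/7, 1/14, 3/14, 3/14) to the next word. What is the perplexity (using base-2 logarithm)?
4.6493

Perplexity is 2^H (or exp(H) for natural log).

First, H = -Σ p log p = 2.2170 bits
Perplexity = 2^2.2170 = 4.6493

Interpretation: The model's uncertainty is equivalent to choosing uniformly among 4.6 options.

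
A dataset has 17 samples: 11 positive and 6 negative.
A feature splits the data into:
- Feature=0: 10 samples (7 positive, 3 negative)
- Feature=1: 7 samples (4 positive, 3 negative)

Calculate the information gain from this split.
0.0126 bits

Information Gain = H(Y) - H(Y|Feature)

Before split:
P(positive) = 11/17 = 0.6471
H(Y) = 0.9367 bits

After split:
Feature=0: H = 0.8813 bits (weight = 10/17)
Feature=1: H = 0.9852 bits (weight = 7/17)
H(Y|Feature) = (10/17)×0.8813 + (7/17)×0.9852 = 0.9241 bits

Information Gain = 0.9367 - 0.9241 = 0.0126 bits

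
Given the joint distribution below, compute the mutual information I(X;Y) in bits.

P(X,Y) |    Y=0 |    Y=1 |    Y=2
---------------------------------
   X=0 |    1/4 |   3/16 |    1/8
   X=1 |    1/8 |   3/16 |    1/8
0.0193 bits

Mutual information: I(X;Y) = H(X) + H(Y) - H(X,Y)

Marginals:
P(X) = (9/16, 7/16), H(X) = 0.9887 bits
P(Y) = (3/8, 3/8, 1/4), H(Y) = 1.5613 bits

Joint entropy: H(X,Y) = 2.5306 bits

I(X;Y) = 0.9887 + 1.5613 - 2.5306 = 0.0193 bits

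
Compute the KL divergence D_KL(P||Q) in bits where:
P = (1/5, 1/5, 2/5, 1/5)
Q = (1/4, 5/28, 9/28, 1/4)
0.0301 bits

KL divergence: D_KL(P||Q) = Σ p(x) log(p(x)/q(x))

Computing term by term:
  x=0: 1/5 × log_2[(1/5)/(1/4)] = 1/5 × -0.3219 = -0.0644
  x=1: 1/5 × log_2[(1/5)/(5/28)] = 1/5 × 0.1635 = 0.0327
  x=2: 2/5 × log_2[(2/5)/(9/28)] = 2/5 × 0.3155 = 0.1262
  x=3: 1/5 × log_2[(1/5)/(1/4)] = 1/5 × -0.3219 = -0.0644

D_KL(P||Q) = 0.0301 bits

Note: KL divergence is always non-negative and equals 0 iff P = Q.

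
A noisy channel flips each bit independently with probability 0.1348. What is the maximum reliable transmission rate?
0.4295 bits

For a binary symmetric channel (BSC) with error probability p:
Capacity C = 1 - H(p) bits per symbol

where H(p) = -p log₂(p) - (1-p) log₂(1-p) is the binary entropy function.

H(0.1348) = 0.5705 bits
C = 1 - 0.5705 = 0.4295 bits per symbol

This means we can reliably transmit up to 0.4295 bits of information per channel use.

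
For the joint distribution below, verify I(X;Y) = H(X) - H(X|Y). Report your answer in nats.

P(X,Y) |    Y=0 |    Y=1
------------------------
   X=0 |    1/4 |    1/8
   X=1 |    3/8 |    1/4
I(X;Y) = 0.0022 nats

Mutual information has multiple equivalent forms:
- I(X;Y) = H(X) - H(X|Y)
- I(X;Y) = H(Y) - H(Y|X)
- I(X;Y) = H(X) + H(Y) - H(X,Y)

Computing all quantities:
H(X) = 0.6616, H(Y) = 0.6616, H(X,Y) = 1.3209
H(X|Y) = 0.6593, H(Y|X) = 0.6593

Verification:
H(X) - H(X|Y) = 0.6616 - 0.6593 = 0.0022
H(Y) - H(Y|X) = 0.6616 - 0.6593 = 0.0022
H(X) + H(Y) - H(X,Y) = 0.6616 + 0.6616 - 1.3209 = 0.0022

All forms give I(X;Y) = 0.0022 nats. ✓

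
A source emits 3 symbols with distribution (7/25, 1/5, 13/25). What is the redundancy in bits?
0.1158 bits

Redundancy measures how far a source is from maximum entropy:
R = H_max - H(X)

Maximum entropy for 3 symbols: H_max = log_2(3) = 1.5850 bits
Actual entropy: H(X) = 1.4692 bits
Redundancy: R = 1.5850 - 1.4692 = 0.1158 bits

This redundancy represents potential for compression: the source could be compressed by 0.1158 bits per symbol.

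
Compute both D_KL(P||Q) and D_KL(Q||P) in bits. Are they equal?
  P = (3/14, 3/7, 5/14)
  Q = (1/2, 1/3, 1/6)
D_KL(P||Q) = 0.2861, D_KL(Q||P) = 0.3071

KL divergence is not symmetric: D_KL(P||Q) ≠ D_KL(Q||P) in general.

D_KL(P||Q) = 0.2861 bits
D_KL(Q||P) = 0.3071 bits

No, they are not equal!

This asymmetry is why KL divergence is not a true distance metric.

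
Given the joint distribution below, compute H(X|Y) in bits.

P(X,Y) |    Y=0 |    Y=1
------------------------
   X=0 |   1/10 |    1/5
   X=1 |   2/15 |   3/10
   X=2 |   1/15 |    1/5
1.5488 bits

Using the chain rule: H(X|Y) = H(X,Y) - H(Y)

First, compute H(X,Y) = 2.4301 bits

Marginal P(Y) = (3/10, 7/10)
H(Y) = 0.8813 bits

H(X|Y) = H(X,Y) - H(Y) = 2.4301 - 0.8813 = 1.5488 bits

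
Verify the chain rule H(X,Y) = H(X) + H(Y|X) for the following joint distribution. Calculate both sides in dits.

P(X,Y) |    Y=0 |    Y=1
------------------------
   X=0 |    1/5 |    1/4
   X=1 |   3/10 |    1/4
H(X,Y) = 0.5977, H(X) = 0.2989, H(Y|X) = 0.2988 (all in dits)

Chain rule: H(X,Y) = H(X) + H(Y|X)

Left side — joint entropy directly:
H(X,Y) = -Σ p(x,y) log p(x,y) = 0.5977 dits

Right side — compute H(Y|X) from the conditional distributions:
P(X) = (9/20, 11/20), so H(X) = 0.2989 dits
H(Y|X) = Σ_x P(X=x) · H(Y|X=x):
  P(Y|X=0) = (4/9, 5/9), H(Y|X=0) = 0.2983, weight P(X=0) = 9/20
  P(Y|X=1) = (6/11, 5/11), H(Y|X=1) = 0.2992, weight P(X=1) = 11/20
H(Y|X) = 0.2988 dits

H(X) + H(Y|X) = 0.2989 + 0.2988 = 0.5977 dits

Both sides equal 0.5977 dits. ✓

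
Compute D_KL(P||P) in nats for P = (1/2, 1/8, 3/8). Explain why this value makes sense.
0.0000 nats

KL divergence satisfies the Gibbs inequality: D_KL(P||Q) ≥ 0 for all distributions P, Q.

D_KL(P||Q) = Σ p(x) log(p(x)/q(x))
Each term is p(x) × log_e(p(x)/p(x)) = p(x) × log_e(1) = 0, so the sum is 0.
D_KL(P||Q) = 0.0000 nats

When P = Q, the KL divergence is exactly 0, as there is no 'divergence' between identical distributions.

This non-negativity is a fundamental property: relative entropy cannot be negative because it measures how different Q is from P.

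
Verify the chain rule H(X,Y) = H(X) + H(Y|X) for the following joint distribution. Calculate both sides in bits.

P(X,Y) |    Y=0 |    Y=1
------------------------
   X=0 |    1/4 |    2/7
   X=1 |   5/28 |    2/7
H(X,Y) = 1.9766, H(X) = 0.9963, H(Y|X) = 0.9803 (all in bits)

Chain rule: H(X,Y) = H(X) + H(Y|X)

Left side — joint entropy directly:
H(X,Y) = -Σ p(x,y) log p(x,y) = 1.9766 bits

Right side — compute H(Y|X) from the conditional distributions:
P(X) = (15/28, 13/28), so H(X) = 0.9963 bits
H(Y|X) = Σ_x P(X=x) · H(Y|X=x):
  P(Y|X=0) = (7/15, 8/15), H(Y|X=0) = 0.9968, weight P(X=0) = 15/28
  P(Y|X=1) = (5/13, 8/13), H(Y|X=1) = 0.9612, weight P(X=1) = 13/28
H(Y|X) = 0.9803 bits

H(X) + H(Y|X) = 0.9963 + 0.9803 = 1.9766 bits

Both sides equal 1.9766 bits. ✓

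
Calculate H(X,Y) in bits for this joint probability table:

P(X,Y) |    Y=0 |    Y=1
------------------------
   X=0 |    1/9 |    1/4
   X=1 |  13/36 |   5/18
1.8962 bits

Joint entropy is H(X,Y) = -Σ_{x,y} p(x,y) log p(x,y).

Summing over all non-zero entries:
H(X,Y) = -[1/9·log_2(1/9) + 1/4·log_2(1/4) + 13/36·log_2(13/36) + 5/18·log_2(5/18)]
H(X,Y) = 1.8962 bits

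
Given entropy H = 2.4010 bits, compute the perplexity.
5.2817

Perplexity is 2^H (or exp(H) for natural log).

H = 2.4010 bits
Perplexity = 2^2.4010 = 5.2817

Interpretation: The model's uncertainty is equivalent to choosing uniformly among 5.3 options.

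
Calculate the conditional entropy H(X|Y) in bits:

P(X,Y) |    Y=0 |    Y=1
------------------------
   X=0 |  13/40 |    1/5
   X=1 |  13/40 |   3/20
0.9948 bits

Using the chain rule: H(X|Y) = H(X,Y) - H(Y)

First, compute H(X,Y) = 1.9289 bits

Marginal P(Y) = (13/20, 7/20)
H(Y) = 0.9341 bits

H(X|Y) = H(X,Y) - H(Y) = 1.9289 - 0.9341 = 0.9948 bits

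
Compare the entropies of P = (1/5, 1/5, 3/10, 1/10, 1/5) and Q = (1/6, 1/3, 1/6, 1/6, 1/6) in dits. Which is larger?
Q

Computing entropies in dits:
H(P) = 0.6762
H(Q) = 0.6778

Distribution Q has higher entropy.

Intuition: The distribution closer to uniform (more spread out) has higher entropy.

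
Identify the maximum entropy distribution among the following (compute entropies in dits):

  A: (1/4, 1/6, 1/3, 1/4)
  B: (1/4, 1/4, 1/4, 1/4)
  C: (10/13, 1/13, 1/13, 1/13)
B

For a discrete distribution over n outcomes, entropy is maximized by the uniform distribution.

Computing entropies:
H(A) = 0.5898 dits
H(B) = 0.6021 dits
H(C) = 0.3447 dits

The uniform distribution (where all probabilities equal 1/4) achieves the maximum entropy of log_10(4) = 0.6021 dits.

Distribution B has the highest entropy.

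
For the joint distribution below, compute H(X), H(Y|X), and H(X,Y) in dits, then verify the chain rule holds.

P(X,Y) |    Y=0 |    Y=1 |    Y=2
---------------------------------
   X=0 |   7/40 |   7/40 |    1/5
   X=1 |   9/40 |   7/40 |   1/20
H(X,Y) = 0.7480, H(X) = 0.2989, H(Y|X) = 0.4492 (all in dits)

Chain rule: H(X,Y) = H(X) + H(Y|X)

Left side — joint entropy directly:
H(X,Y) = -Σ p(x,y) log p(x,y) = 0.7480 dits

Right side — compute H(Y|X) from the conditional distributions:
P(X) = (11/20, 9/20), so H(X) = 0.2989 dits
H(Y|X) = Σ_x P(X=x) · H(Y|X=x):
  P(Y|X=0) = (7/22, 7/22, 4/11), H(Y|X=0) = 0.4762, weight P(X=0) = 11/20
  P(Y|X=1) = (1/2, 7/18, 1/9), H(Y|X=1) = 0.4161, weight P(X=1) = 9/20
H(Y|X) = 0.4492 dits

H(X) + H(Y|X) = 0.2989 + 0.4492 = 0.7480 dits

Both sides equal 0.7480 dits. ✓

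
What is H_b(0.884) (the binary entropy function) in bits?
0.5178 bits

The binary entropy function is:
H(p) = -p log(p) - (1-p) log(1-p)

H(0.884) = -0.884 × log_2(0.884) - 0.116 × log_2(0.116)
H(0.884) = 0.5178 bits

Note: Binary entropy is maximized at p=0.5 (H=1 bit) and minimized at p=0 or p=1 (H=0).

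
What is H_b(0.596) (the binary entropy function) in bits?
0.9732 bits

The binary entropy function is:
H(p) = -p log(p) - (1-p) log(1-p)

H(0.596) = -0.596 × log_2(0.596) - 0.404 × log_2(0.404)
H(0.596) = 0.9732 bits

Note: Binary entropy is maximized at p=0.5 (H=1 bit) and minimized at p=0 or p=1 (H=0).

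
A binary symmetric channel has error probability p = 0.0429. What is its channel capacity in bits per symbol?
0.7446 bits

For a binary symmetric channel (BSC) with error probability p:
Capacity C = 1 - H(p) bits per symbol

where H(p) = -p log₂(p) - (1-p) log₂(1-p) is the binary entropy function.

H(0.0429) = 0.2554 bits
C = 1 - 0.2554 = 0.7446 bits per symbol

This means we can reliably transmit up to 0.7446 bits of information per channel use.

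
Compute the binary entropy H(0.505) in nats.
0.6931 nats

The binary entropy function is:
H(p) = -p log(p) - (1-p) log(1-p)

H(0.505) = -0.505 × log_e(0.505) - 0.495 × log_e(0.495)
H(0.505) = 0.6931 nats

Note: Binary entropy is maximized at p=0.5 (H=1 bit) and minimized at p=0 or p=1 (H=0).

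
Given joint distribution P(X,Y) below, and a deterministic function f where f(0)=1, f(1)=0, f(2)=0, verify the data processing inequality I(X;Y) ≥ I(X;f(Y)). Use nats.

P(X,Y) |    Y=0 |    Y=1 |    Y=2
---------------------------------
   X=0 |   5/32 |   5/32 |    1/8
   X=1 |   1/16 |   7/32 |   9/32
I(X;Y) = 0.0490, I(X;f(Y)) = 0.0440, inequality holds: 0.0490 ≥ 0.0440

Data Processing Inequality: For any Markov chain X → Y → Z, we have I(X;Y) ≥ I(X;Z).

Here Z = f(Y) is a deterministic function of Y, forming X → Y → Z.

Original I(X;Y) = 0.0490 nats

After applying f:
P(X,Z) where Z=f(Y):
- P(X,Z=0) = P(X,Y=1) + P(X,Y=2)
- P(X,Z=1) = P(X,Y=0)

I(X;Z) = I(X;f(Y)) = 0.0440 nats

Verification: 0.0490 ≥ 0.0440 ✓

Information cannot be created by processing; the function f can only lose information about X.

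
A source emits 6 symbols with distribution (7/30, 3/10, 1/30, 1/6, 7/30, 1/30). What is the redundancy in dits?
0.0982 dits

Redundancy measures how far a source is from maximum entropy:
R = H_max - H(X)

Maximum entropy for 6 symbols: H_max = log_10(6) = 0.7782 dits
Actual entropy: H(X) = 0.6800 dits
Redundancy: R = 0.7782 - 0.6800 = 0.0982 dits

This redundancy represents potential for compression: the source could be compressed by 0.0982 dits per symbol.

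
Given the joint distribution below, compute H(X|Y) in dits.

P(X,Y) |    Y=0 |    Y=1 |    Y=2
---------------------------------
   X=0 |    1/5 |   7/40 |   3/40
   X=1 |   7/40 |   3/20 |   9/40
0.2832 dits

Using the chain rule: H(X|Y) = H(X,Y) - H(Y)

First, compute H(X,Y) = 0.7584 dits

Marginal P(Y) = (3/8, 13/40, 3/10)
H(Y) = 0.4752 dits

H(X|Y) = H(X,Y) - H(Y) = 0.7584 - 0.4752 = 0.2832 dits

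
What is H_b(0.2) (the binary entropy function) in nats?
0.5004 nats

The binary entropy function is:
H(p) = -p log(p) - (1-p) log(1-p)

H(0.2) = -0.2 × log_e(0.2) - 0.8 × log_e(0.8)
H(0.2) = 0.5004 nats

Note: Binary entropy is maximized at p=0.5 (H=1 bit) and minimized at p=0 or p=1 (H=0).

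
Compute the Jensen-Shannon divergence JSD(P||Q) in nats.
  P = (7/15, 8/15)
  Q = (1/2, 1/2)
0.0006 nats

Jensen-Shannon divergence is:
JSD(P||Q) = 0.5 × D_KL(P||M) + 0.5 × D_KL(Q||M)
where M = 0.5 × (P + Q) is the mixture distribution.

M = 0.5 × (7/15, 8/15) + 0.5 × (1/2, 1/2) = (0.483333, 0.516667)

D_KL(P||M) = 0.0006 nats
D_KL(Q||M) = 0.0006 nats

JSD(P||Q) = 0.5 × 0.0006 + 0.5 × 0.0006 = 0.0006 nats

Unlike KL divergence, JSD is symmetric and bounded: 0 ≤ JSD ≤ log(2).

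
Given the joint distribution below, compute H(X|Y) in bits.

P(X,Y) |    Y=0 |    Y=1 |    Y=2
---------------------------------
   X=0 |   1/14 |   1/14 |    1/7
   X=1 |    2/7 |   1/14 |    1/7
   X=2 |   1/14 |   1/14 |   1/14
1.4196 bits

Using the chain rule: H(X|Y) = H(X,Y) - H(Y)

First, compute H(X,Y) = 2.9502 bits

Marginal P(Y) = (3/7, 3/14, 5/14)
H(Y) = 1.5306 bits

H(X|Y) = H(X,Y) - H(Y) = 2.9502 - 1.5306 = 1.4196 bits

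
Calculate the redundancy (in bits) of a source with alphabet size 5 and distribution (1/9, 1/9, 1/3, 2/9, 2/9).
0.1248 bits

Redundancy measures how far a source is from maximum entropy:
R = H_max - H(X)

Maximum entropy for 5 symbols: H_max = log_2(5) = 2.3219 bits
Actual entropy: H(X) = 2.1972 bits
Redundancy: R = 2.3219 - 2.1972 = 0.1248 bits

This redundancy represents potential for compression: the source could be compressed by 0.1248 bits per symbol.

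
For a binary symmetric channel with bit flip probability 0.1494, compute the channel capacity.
0.3917 bits

For a binary symmetric channel (BSC) with error probability p:
Capacity C = 1 - H(p) bits per symbol

where H(p) = -p log₂(p) - (1-p) log₂(1-p) is the binary entropy function.

H(0.1494) = 0.6083 bits
C = 1 - 0.6083 = 0.3917 bits per symbol

This means we can reliably transmit up to 0.3917 bits of information per channel use.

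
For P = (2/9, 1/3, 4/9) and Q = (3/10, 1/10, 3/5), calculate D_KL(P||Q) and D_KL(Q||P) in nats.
D_KL(P||Q) = 0.2013, D_KL(Q||P) = 0.1497

KL divergence is not symmetric: D_KL(P||Q) ≠ D_KL(Q||P) in general.

D_KL(P||Q) = 0.2013 nats
D_KL(Q||P) = 0.1497 nats

No, they are not equal!

This asymmetry is why KL divergence is not a true distance metric.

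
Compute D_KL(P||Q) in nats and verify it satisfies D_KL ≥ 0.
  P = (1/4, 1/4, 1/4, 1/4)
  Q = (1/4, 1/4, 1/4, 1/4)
0.0000 nats

KL divergence satisfies the Gibbs inequality: D_KL(P||Q) ≥ 0 for all distributions P, Q.

D_KL(P||Q) = Σ p(x) log(p(x)/q(x))
Term by term:
  x=0: 1/4 × log_e[(1/4)/(1/4)] = 0.0000
  x=1: 1/4 × log_e[(1/4)/(1/4)] = 0.0000
  x=2: 1/4 × log_e[(1/4)/(1/4)] = 0.0000
  x=3: 1/4 × log_e[(1/4)/(1/4)] = 0.0000
D_KL(P||Q) = 0.0000 nats

D_KL(P||Q) = 0.0000 ≥ 0 ✓

This non-negativity is a fundamental property: relative entropy cannot be negative because it measures how different Q is from P.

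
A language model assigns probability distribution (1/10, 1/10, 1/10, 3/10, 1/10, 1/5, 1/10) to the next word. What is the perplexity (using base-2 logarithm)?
6.2612

Perplexity is 2^H (or exp(H) for natural log).

First, H = -Σ p log p = 2.6464 bits
Perplexity = 2^2.6464 = 6.2612

Interpretation: The model's uncertainty is equivalent to choosing uniformly among 6.3 options.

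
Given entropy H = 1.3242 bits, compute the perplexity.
2.5039

Perplexity is 2^H (or exp(H) for natural log).

H = 1.3242 bits
Perplexity = 2^1.3242 = 2.5039

Interpretation: The model's uncertainty is equivalent to choosing uniformly among 2.5 options.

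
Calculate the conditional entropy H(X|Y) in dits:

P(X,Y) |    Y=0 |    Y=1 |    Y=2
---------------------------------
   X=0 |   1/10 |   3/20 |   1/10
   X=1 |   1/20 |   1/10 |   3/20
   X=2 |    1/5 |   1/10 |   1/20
0.4411 dits

Using the chain rule: H(X|Y) = H(X,Y) - H(Y)

First, compute H(X,Y) = 0.9171 dits

Marginal P(Y) = (7/20, 7/20, 3/10)
H(Y) = 0.4760 dits

H(X|Y) = H(X,Y) - H(Y) = 0.9171 - 0.4760 = 0.4411 dits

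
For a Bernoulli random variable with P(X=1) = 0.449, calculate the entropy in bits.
0.9925 bits

The binary entropy function is:
H(p) = -p log(p) - (1-p) log(1-p)

H(0.449) = -0.449 × log_2(0.449) - 0.551 × log_2(0.551)
H(0.449) = 0.9925 bits

Note: Binary entropy is maximized at p=0.5 (H=1 bit) and minimized at p=0 or p=1 (H=0).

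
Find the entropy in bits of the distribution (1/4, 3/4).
0.8113 bits

Shannon entropy is H(X) = -Σ p(x) log p(x).

For P = (1/4, 3/4):
H = -1/4 × log_2(1/4) -3/4 × log_2(3/4)
H = 0.8113 bits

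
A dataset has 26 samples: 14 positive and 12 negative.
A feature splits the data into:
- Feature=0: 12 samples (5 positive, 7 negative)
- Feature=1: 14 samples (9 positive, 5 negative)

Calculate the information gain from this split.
0.0372 bits

Information Gain = H(Y) - H(Y|Feature)

Before split:
P(positive) = 14/26 = 0.5385
H(Y) = 0.9957 bits

After split:
Feature=0: H = 0.9799 bits (weight = 12/26)
Feature=1: H = 0.9403 bits (weight = 14/26)
H(Y|Feature) = (12/26)×0.9799 + (14/26)×0.9403 = 0.9586 bits

Information Gain = 0.9957 - 0.9586 = 0.0372 bits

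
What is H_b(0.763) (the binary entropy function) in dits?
0.2378 dits

The binary entropy function is:
H(p) = -p log(p) - (1-p) log(1-p)

H(0.763) = -0.763 × log_10(0.763) - 0.237 × log_10(0.237)
H(0.763) = 0.2378 dits

Note: Binary entropy is maximized at p=0.5 (H=1 bit) and minimized at p=0 or p=1 (H=0).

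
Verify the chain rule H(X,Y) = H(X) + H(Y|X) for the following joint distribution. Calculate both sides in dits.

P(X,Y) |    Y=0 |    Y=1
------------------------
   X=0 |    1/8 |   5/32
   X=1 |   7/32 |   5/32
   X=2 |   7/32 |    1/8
H(X,Y) = 0.7665, H(X) = 0.4741, H(Y|X) = 0.2924 (all in dits)

Chain rule: H(X,Y) = H(X) + H(Y|X)

Left side — joint entropy directly:
H(X,Y) = -Σ p(x,y) log p(x,y) = 0.7665 dits

Right side — compute H(Y|X) from the conditional distributions:
P(X) = (9/32, 3/8, 11/32), so H(X) = 0.4741 dits
H(Y|X) = Σ_x P(X=x) · H(Y|X=x):
  P(Y|X=0) = (4/9, 5/9), H(Y|X=0) = 0.2983, weight P(X=0) = 9/32
  P(Y|X=1) = (7/12, 5/12), H(Y|X=1) = 0.2950, weight P(X=1) = 3/8
  P(Y|X=2) = (7/11, 4/11), H(Y|X=2) = 0.2847, weight P(X=2) = 11/32
H(Y|X) = 0.2924 dits

H(X) + H(Y|X) = 0.4741 + 0.2924 = 0.7665 dits

Both sides equal 0.7665 dits. ✓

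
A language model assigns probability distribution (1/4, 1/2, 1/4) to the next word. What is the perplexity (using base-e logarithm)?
2.8284

Perplexity is e^H (or exp(H) for natural log).

First, H = -Σ p log p = 1.0397 nats
Perplexity = e^1.0397 = 2.8284

Interpretation: The model's uncertainty is equivalent to choosing uniformly among 2.8 options.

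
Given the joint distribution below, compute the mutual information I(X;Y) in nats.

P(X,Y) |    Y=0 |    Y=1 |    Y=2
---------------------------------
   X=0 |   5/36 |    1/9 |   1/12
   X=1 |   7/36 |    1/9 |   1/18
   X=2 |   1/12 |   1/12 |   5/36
0.0423 nats

Mutual information: I(X;Y) = H(X) + H(Y) - H(X,Y)

Marginals:
P(X) = (1/3, 13/36, 11/36), H(X) = 1.0963 nats
P(Y) = (5/12, 11/36, 5/18), H(Y) = 1.0829 nats

Joint entropy: H(X,Y) = 2.1369 nats

I(X;Y) = 1.0963 + 1.0829 - 2.1369 = 0.0423 nats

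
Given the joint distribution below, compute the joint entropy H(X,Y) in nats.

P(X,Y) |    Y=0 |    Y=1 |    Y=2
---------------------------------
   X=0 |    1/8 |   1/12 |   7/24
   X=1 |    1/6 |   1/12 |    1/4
1.6787 nats

Joint entropy is H(X,Y) = -Σ_{x,y} p(x,y) log p(x,y).

Summing over all non-zero entries:
H(X,Y) = -[1/8·log_e(1/8) + 1/12·log_e(1/12) + 7/24·log_e(7/24) + 1/6·log_e(1/6) + 1/12·log_e(1/12) + 1/4·log_e(1/4)]
H(X,Y) = 1.6787 nats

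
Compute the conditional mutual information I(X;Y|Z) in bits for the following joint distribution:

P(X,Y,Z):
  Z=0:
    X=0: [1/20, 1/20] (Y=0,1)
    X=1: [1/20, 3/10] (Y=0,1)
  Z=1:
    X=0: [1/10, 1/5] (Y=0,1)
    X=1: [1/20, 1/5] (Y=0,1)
0.0458 bits

Conditional mutual information: I(X;Y|Z) = H(X|Z) + H(Y|Z) - H(X,Y|Z)

H(Z) = 0.9928
H(X,Z) = 1.8834 → H(X|Z) = 0.8906
H(Y,Z) = 1.8016 → H(Y|Z) = 0.8088
H(X,Y,Z) = 2.6464 → H(X,Y|Z) = 1.6537

I(X;Y|Z) = 0.8906 + 0.8088 - 1.6537 = 0.0458 bits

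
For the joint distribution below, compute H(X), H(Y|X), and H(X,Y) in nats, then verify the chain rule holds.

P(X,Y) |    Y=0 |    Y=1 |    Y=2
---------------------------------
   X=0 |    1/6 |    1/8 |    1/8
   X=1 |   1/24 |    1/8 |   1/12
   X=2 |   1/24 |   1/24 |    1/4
H(X,Y) = 2.0293, H(X) = 1.0776, H(Y|X) = 0.9518 (all in nats)

Chain rule: H(X,Y) = H(X) + H(Y|X)

Left side — joint entropy directly:
H(X,Y) = -Σ p(x,y) log p(x,y) = 2.0293 nats

Right side — compute H(Y|X) from the conditional distributions:
P(X) = (5/12, 1/4, 1/3), so H(X) = 1.0776 nats
H(Y|X) = Σ_x P(X=x) · H(Y|X=x):
  P(Y|X=0) = (2/5, 3/10, 3/10), H(Y|X=0) = 1.0889, weight P(X=0) = 5/12
  P(Y|X=1) = (1/6, 1/2, 1/3), H(Y|X=1) = 1.0114, weight P(X=1) = 1/4
  P(Y|X=2) = (1/8, 1/8, 3/4), H(Y|X=2) = 0.7356, weight P(X=2) = 1/3
H(Y|X) = 0.9518 nats

H(X) + H(Y|X) = 1.0776 + 0.9518 = 2.0293 nats

Both sides equal 2.0293 nats. ✓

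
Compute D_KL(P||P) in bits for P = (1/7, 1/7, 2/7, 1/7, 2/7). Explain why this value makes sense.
0.0000 bits

KL divergence satisfies the Gibbs inequality: D_KL(P||Q) ≥ 0 for all distributions P, Q.

D_KL(P||Q) = Σ p(x) log(p(x)/q(x))
Each term is p(x) × log_2(p(x)/p(x)) = p(x) × log_2(1) = 0, so the sum is 0.
D_KL(P||Q) = 0.0000 bits

When P = Q, the KL divergence is exactly 0, as there is no 'divergence' between identical distributions.

This non-negativity is a fundamental property: relative entropy cannot be negative because it measures how different Q is from P.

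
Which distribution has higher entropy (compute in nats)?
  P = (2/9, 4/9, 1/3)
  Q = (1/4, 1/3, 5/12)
Q

Computing entropies in nats:
H(P) = 1.0609
H(Q) = 1.0776

Distribution Q has higher entropy.

Intuition: The distribution closer to uniform (more spread out) has higher entropy.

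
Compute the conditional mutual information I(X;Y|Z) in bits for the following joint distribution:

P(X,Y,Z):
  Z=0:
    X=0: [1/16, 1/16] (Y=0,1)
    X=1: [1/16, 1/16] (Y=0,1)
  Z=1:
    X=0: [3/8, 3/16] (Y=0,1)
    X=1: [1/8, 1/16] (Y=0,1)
0.0000 bits

Conditional mutual information: I(X;Y|Z) = H(X|Z) + H(Y|Z) - H(X,Y|Z)

H(Z) = 0.8113
H(X,Z) = 1.6697 → H(X|Z) = 0.8585
H(Y,Z) = 1.7500 → H(Y|Z) = 0.9387
H(X,Y,Z) = 2.6085 → H(X,Y|Z) = 1.7972

I(X;Y|Z) = 0.8585 + 0.9387 - 1.7972 = 0.0000 bits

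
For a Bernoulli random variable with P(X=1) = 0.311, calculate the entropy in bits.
0.8943 bits

The binary entropy function is:
H(p) = -p log(p) - (1-p) log(1-p)

H(0.311) = -0.311 × log_2(0.311) - 0.689 × log_2(0.689)
H(0.311) = 0.8943 bits

Note: Binary entropy is maximized at p=0.5 (H=1 bit) and minimized at p=0 or p=1 (H=0).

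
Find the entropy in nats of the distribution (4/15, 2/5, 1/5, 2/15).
1.3095 nats

Shannon entropy is H(X) = -Σ p(x) log p(x).

For P = (4/15, 2/5, 1/5, 2/15):
H = -4/15 × log_e(4/15) -2/5 × log_e(2/5) -1/5 × log_e(1/5) -2/15 × log_e(2/15)
H = 1.3095 nats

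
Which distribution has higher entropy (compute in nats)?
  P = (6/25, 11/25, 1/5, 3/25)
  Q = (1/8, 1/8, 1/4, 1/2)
P

Computing entropies in nats:
H(P) = 1.2801
H(Q) = 1.2130

Distribution P has higher entropy.

Intuition: The distribution closer to uniform (more spread out) has higher entropy.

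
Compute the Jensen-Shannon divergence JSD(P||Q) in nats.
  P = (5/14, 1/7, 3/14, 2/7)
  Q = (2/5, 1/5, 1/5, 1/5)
0.0069 nats

Jensen-Shannon divergence is:
JSD(P||Q) = 0.5 × D_KL(P||M) + 0.5 × D_KL(Q||M)
where M = 0.5 × (P + Q) is the mixture distribution.

M = 0.5 × (5/14, 1/7, 3/14, 2/7) + 0.5 × (2/5, 1/5, 1/5, 1/5) = (0.378571, 6/35, 0.207143, 0.242857)

D_KL(P||M) = 0.0068 nats
D_KL(Q||M) = 0.0070 nats

JSD(P||Q) = 0.5 × 0.0068 + 0.5 × 0.0070 = 0.0069 nats

Unlike KL divergence, JSD is symmetric and bounded: 0 ≤ JSD ≤ log(2).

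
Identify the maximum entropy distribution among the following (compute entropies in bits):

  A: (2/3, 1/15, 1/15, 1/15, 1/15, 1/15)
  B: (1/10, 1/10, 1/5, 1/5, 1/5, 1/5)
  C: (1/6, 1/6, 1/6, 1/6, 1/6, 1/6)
C

For a discrete distribution over n outcomes, entropy is maximized by the uniform distribution.

Computing entropies:
H(A) = 1.6923 bits
H(B) = 2.5219 bits
H(C) = 2.5850 bits

The uniform distribution (where all probabilities equal 1/6) achieves the maximum entropy of log_2(6) = 2.5850 bits.

Distribution C has the highest entropy.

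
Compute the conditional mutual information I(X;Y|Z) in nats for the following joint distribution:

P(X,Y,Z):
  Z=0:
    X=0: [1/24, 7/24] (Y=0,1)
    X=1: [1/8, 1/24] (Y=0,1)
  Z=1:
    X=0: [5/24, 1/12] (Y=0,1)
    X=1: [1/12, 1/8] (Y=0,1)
0.1238 nats

Conditional mutual information: I(X;Y|Z) = H(X|Z) + H(Y|Z) - H(X,Y|Z)

H(Z) = 0.6931
H(X,Z) = 1.3510 → H(X|Z) = 0.6579
H(Y,Z) = 1.3510 → H(Y|Z) = 0.6579
H(X,Y,Z) = 1.8850 → H(X,Y|Z) = 1.1919

I(X;Y|Z) = 0.6579 + 0.6579 - 1.1919 = 0.1238 nats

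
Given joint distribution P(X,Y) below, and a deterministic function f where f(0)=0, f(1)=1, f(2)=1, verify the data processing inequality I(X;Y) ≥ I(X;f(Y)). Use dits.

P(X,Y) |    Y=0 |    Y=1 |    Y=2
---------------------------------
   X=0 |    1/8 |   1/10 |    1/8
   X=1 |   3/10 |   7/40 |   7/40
I(X;Y) = 0.0026, I(X;f(Y)) = 0.0022, inequality holds: 0.0026 ≥ 0.0022

Data Processing Inequality: For any Markov chain X → Y → Z, we have I(X;Y) ≥ I(X;Z).

Here Z = f(Y) is a deterministic function of Y, forming X → Y → Z.

Original I(X;Y) = 0.0026 dits

After applying f:
P(X,Z) where Z=f(Y):
- P(X,Z=0) = P(X,Y=0)
- P(X,Z=1) = P(X,Y=1) + P(X,Y=2)

I(X;Z) = I(X;f(Y)) = 0.0022 dits

Verification: 0.0026 ≥ 0.0022 ✓

Information cannot be created by processing; the function f can only lose information about X.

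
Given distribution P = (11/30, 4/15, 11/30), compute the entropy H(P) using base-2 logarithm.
1.5700 bits

Shannon entropy is H(X) = -Σ p(x) log p(x).

For P = (11/30, 4/15, 11/30):
H = -11/30 × log_2(11/30) -4/15 × log_2(4/15) -11/30 × log_2(11/30)
H = 1.5700 bits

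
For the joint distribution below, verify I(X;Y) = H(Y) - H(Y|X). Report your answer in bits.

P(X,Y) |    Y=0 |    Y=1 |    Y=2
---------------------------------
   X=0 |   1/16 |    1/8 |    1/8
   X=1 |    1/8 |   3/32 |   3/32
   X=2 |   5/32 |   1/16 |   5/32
I(X;Y) = 0.0521 bits

Mutual information has multiple equivalent forms:
- I(X;Y) = H(X) - H(X|Y)
- I(X;Y) = H(Y) - H(Y|X)
- I(X;Y) = H(X) + H(Y) - H(X,Y)

Computing all quantities:
H(X) = 1.5794, H(Y) = 1.5749, H(X,Y) = 3.1022
H(X|Y) = 1.5273, H(Y|X) = 1.5228

Verification:
H(X) - H(X|Y) = 1.5794 - 1.5273 = 0.0521
H(Y) - H(Y|X) = 1.5749 - 1.5228 = 0.0521
H(X) + H(Y) - H(X,Y) = 1.5794 + 1.5749 - 3.1022 = 0.0521

All forms give I(X;Y) = 0.0521 bits. ✓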